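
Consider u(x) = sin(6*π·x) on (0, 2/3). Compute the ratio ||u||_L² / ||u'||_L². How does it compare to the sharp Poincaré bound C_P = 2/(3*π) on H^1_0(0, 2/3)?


||u||_L² / ||u'||_L² = 1/(6*π) < C_P = 2/(3*π).

u(x) = sin(6*π·x), so u'(x) = 6*π*cos(6*π*x).
Writing u(x) = A·sin(kπx/L) with A = 1 and k = 4, use ∫_0^L sin²(kπx/L) dx = L/2 and ∫_0^L cos²(kπx/L) dx = L/2.
u² = 1·sin²(6*π·x) and (u')² = 36*π^2·cos²(6*π·x), and each of sin², cos² integrates to L/2 = 1/3 over (0, 2/3).
∫_0^2/3 u² dx = 1/3, so ||u||_L² = sqrt(3)/3.
∫_0^2/3 (u')² dx = 12*π^2, so ||u'||_L² = 2*sqrt(3)*π.
Ratio ||u||_L² / ||u'||_L² = 1/(6*π).
Sharp Poincaré constant on H^1_0(0, 2/3) is C_P = L/π = 2/(3*π), achieved by sin(3*π/2·x).
This is the k = 4 harmonic; the ratio L/(kπ) is strictly less than C_P = L/π, consistent with the sharp inequality ||u||_L² ≤ C_P ||u'||_L².


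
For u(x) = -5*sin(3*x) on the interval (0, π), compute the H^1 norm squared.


||u||_{H^1(0,π)}^2 = 125*π

u'(x) = -15*cos(3*x).
Expand u² and (u')² and integrate term by term on (0, π), using: for integers n ≥ 1, ∫_0^π sin²(nx) dx = ∫_0^π cos²(nx) dx = π/2; for n ≠ n', ∫_0^π sin(nx)sin(n'x) dx = ∫_0^π cos(nx)cos(n'x) dx = 0; and by product-to-sum, ∫_0^π sin(nx)cos(n'x) dx = ½∫_0^π [sin((n+n')x) + sin((n−n')x)] dx, which is 0 when n+n' is even and 2n/(n²−n'²) when n+n' is odd (it need not vanish on (0, π)).
  u² squared terms: (-5)²·∫sin(3x)² dx = 25·π/2 = 25*π/2.
  So ∫_0^π u² dx = 25*π/2.
  (u')² squared terms: (-15)²·∫cos(3x)² dx = 225·π/2 = 225*π/2.
  So ∫_0^π (u')² dx = 225*π/2.
||u||_{H^1}^2 = (25*π/2) + (225*π/2) = 125*π.


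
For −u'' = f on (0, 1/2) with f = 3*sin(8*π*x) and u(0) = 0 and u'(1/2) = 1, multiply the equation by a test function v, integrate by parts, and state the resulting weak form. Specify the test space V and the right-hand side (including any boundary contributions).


V = {v ∈ H^1(0, 1/2) : v(0) = 0} (test functions vanish at x = 0 where u is specified); weak form: ∫_0^1/2 u'v' dx = ∫_0^1/2 (3*sin(8*π*x)) v dx + v(1/2) for all v ∈ V.

Multiply both sides by a test function v and integrate from 0 to 1/2:
  ∫_0^1/2 −u''(x) v(x) dx = ∫_0^1/2 f(x) v(x) dx.
Integrate the LHS by parts once:
  ∫_0^1/2 −u'' v dx = −[u'(x) v(x)]_0^1/2 + ∫_0^1/2 u'(x) v'(x) dx.
Thus ∫_0^1/2 u'(x) v'(x) dx = ∫_0^1/2 f(x) v(x) dx + [u'(x) v(x)]_0^1/2.
Choose V so that boundary terms are either known or forced to vanish.
Mixed BC: u(0) = 0 (Dirichlet) and u'(1/2) = 1 (Neumann). Define V = {v ∈ H^1(0, 1/2) : v(0) = 0}. Then [u' v]_0^1/2 = u'(1/2)·v(1/2) − u'(0)·0 = v(1/2).
Weak formulation: find u (satisfying any essential BC) such that ∫_0^1/2 u'(x) v'(x) dx = ∫_0^1/2 f v dx + v(1/2) for all v ∈ V (Dirichlet at 0 absorbed into V; Neumann datum at x = 1/2 contributes the boundary term).
Substituting f(x) = 3*sin(8*π*x), the right-hand side is ∫_0^1/2 (3*sin(8*π*x)) v dx + v(1/2).


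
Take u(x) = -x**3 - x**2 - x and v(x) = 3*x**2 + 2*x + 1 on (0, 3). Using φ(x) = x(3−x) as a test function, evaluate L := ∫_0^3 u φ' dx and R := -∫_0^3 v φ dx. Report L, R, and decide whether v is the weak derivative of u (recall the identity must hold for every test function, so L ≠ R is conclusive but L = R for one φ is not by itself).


LHS = 1089/20, RHS = -1089/20. No, v is not the weak derivative of u.

u(x) = -x**3 - x**2 - x, classical derivative u'(x) = -3*x**2 - 2*x - 1.
φ(x) = x(3−x), so φ'(x) = 3 - 2*x.
Note φ(0) = φ(3) = 0, so the boundary term u·φ vanishes.
LHS = ∫_0^3 u(x) φ'(x) dx = ∫_0^3 (2*x^4 - x^3 - x^2 - 3*x) dx. Term by term:
  ∫_0^3 2*x^4 dx = 486/5;  ∫_0^3 -x^3 dx = -81/4;  ∫_0^3 -x^2 dx = -9;
  ∫_0^3 -3*x dx = -27/2.
Sum: 486/5 − 81/4 − 9 − 27/2 = 1089/20.
So LHS = 1089/20.
∫_0^3 v(x) φ(x) dx = ∫_0^3 (-3*x^4 + 7*x^3 + 5*x^2 + 3*x) dx. Term by term:
  ∫_0^3 -3*x^4 dx = -729/5;  ∫_0^3 7*x^3 dx = 567/4;  ∫_0^3 5*x^2 dx = 45;
  ∫_0^3 3*x dx = 27/2.
Sum: -729/5 + 567/4 + 45 + 27/2 = 1089/20.
So RHS = -∫_0^3 v(x) φ(x) dx = -1089/20.
LHS − RHS = 1089/10 ≠ 0, so the identity fails.
(For a valid weak derivative the identity must hold for EVERY test function, in particular this one. The failure shows v is NOT the weak derivative of u.)
Correct weak derivative would be u'(x) = -3*x**2 - 2*x - 1.


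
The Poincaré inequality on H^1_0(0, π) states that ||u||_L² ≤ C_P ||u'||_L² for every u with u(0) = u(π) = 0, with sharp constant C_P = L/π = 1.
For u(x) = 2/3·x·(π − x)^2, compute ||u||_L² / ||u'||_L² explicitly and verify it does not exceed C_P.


||u||_L² / ||u'||_L² = sqrt(14)*π/14 < C_P = 1.

u(x) = 2/3·x·(π − x)^2, so u'(x) = 2*(x - π)*(3*x - π)/3.
u(x) = 2/3·x·(π − x)^2 vanishes at x = 0 and x = π, so u ∈ H^1_0(0, π). Differentiate via the product rule and integrate the resulting polynomials term by term.
  ∫_0^π u² dx = ∫_0^π (4*x^6/9 - 16*π*x^5/9 + 8*π^2*x^4/3 - 16*π^3*x^3/9 + 4*π^4*x^2/9) dx. Term by term:
    ∫_0^π 4*x^6/9 dx = 4*π^7/63;  ∫_0^π -16*π*x^5/9 dx = -8*π^7/27;  ∫_0^π 8*π^2*x^4/3 dx = 8*π^7/15;
    ∫_0^π -16*π^3*x^3/9 dx = -4*π^7/9;  ∫_0^π 4*π^4*x^2/9 dx = 4*π^7/27.
  Sum: 4*π^7/63 − 8*π^7/27 + 8*π^7/15 − 4*π^7/9 + 4*π^7/27 = 4*π^7/945.
  ∫_0^π (u')² dx = ∫_0^π (4*x^4 - 32*π*x^3/3 + 88*π^2*x^2/9 - 32*π^3*x/9 + 4*π^4/9) dx. Term by term:
    ∫_0^π 4*x^4 dx = 4*π^5/5;  ∫_0^π -32*π*x^3/3 dx = -8*π^5/3;  ∫_0^π 88*π^2*x^2/9 dx = 88*π^5/27;
    ∫_0^π -32*π^3*x/9 dx = -16*π^5/9;  ∫_0^π 4*π^4/9 dx = 4*π^5/9.
  Sum: 4*π^5/5 − 8*π^5/3 + 88*π^5/27 − 16*π^5/9 + 4*π^5/9 = 8*π^5/135.
∫_0^π u² dx = 4*π^7/945, so ||u||_L² = 2*sqrt(105)*π^(7/2)/315.
∫_0^π (u')² dx = 8*π^5/135, so ||u'||_L² = 2*sqrt(30)*π^(5/2)/45.
Ratio ||u||_L² / ||u'||_L² = sqrt(14)*π/14.
Sharp Poincaré constant on H^1_0(0, π) is C_P = L/π = 1, achieved by sin(x).
A polynomial bump cannot attain the sharp Poincaré constant (only the first sine eigenfunction does), so the ratio is strictly less than C_P, consistent with ||u||_L² ≤ C_P ||u'||_L².


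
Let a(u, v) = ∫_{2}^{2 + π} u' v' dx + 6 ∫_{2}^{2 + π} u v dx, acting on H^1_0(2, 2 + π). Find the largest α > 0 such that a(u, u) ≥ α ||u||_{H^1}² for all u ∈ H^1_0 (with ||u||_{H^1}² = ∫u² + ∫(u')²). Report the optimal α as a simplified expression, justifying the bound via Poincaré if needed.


α = 1

Coercivity of a(·,·) on H^1_0(2, 2 + π) means a(u, u) ≥ α ||u||_{H^1}² for every u ∈ H^1_0.
The interval has length L = π, and Poincaré/coercivity depend only on L. Here a(u, u) = ∫(u')² + (6)·∫u².
Here c = 6 ≥ 1, so a(u,u) = ∫(u')² + c∫u² ≥ ∫(u')² + ∫u² = ||u||_{H^1}², i.e. α = 1 works. No larger α is possible: a(u,u) ≥ α||u||_{H^1}² means (1−α)∫(u')² ≥ (α−c)∫u², and for the modes u_n = sin(nπ(x−x₀)/L) (x₀ the left endpoint) one has ∫u_n²/∫(u_n')² = (L/(nπ))² → 0, so a(u_n,u_n)/||u_n||_{H^1}² → 1. Hence the optimal constant is α = 1.
Therefore α = 1.


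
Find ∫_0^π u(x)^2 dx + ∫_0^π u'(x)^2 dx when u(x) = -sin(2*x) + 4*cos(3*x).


||u||_{H^1(0,π)}^2 = 64 + 165*π/2

u'(x) = -12*sin(3*x) - 2*cos(2*x).
Expand u² and (u')² and integrate term by term on (0, π), using: for integers n ≥ 1, ∫_0^π sin²(nx) dx = ∫_0^π cos²(nx) dx = π/2; for n ≠ n', ∫_0^π sin(nx)sin(n'x) dx = ∫_0^π cos(nx)cos(n'x) dx = 0; and by product-to-sum, ∫_0^π sin(nx)cos(n'x) dx = ½∫_0^π [sin((n+n')x) + sin((n−n')x)] dx, which is 0 when n+n' is even and 2n/(n²−n'²) when n+n' is odd (it need not vanish on (0, π)).
  u² squared terms: (-1)²·∫sin(2x)² dx = 1·π/2 = π/2;  (4)²·∫cos(3x)² dx = 16·π/2 = 8*π.
  u² cross terms: 2·(-1)·(4)·∫sin(2x)·cos(3x) dx = -8·(-4/5) = 32/5.
  So ∫_0^π u² dx = π/2 + 8*π + 32/5 = 32/5 + 17*π/2.
  (u')² squared terms: (-12)²·∫sin(3x)² dx = 144·π/2 = 72*π;  (-2)²·∫cos(2x)² dx = 4·π/2 = 2*π.
  (u')² cross terms: 2·(-12)·(-2)·∫sin(3x)·cos(2x) dx = 48·(6/5) = 288/5.
  So ∫_0^π (u')² dx = 72*π + 2*π + 288/5 = 288/5 + 74*π.
||u||_{H^1}^2 = (32/5 + 17*π/2) + (288/5 + 74*π) = 64 + 165*π/2.


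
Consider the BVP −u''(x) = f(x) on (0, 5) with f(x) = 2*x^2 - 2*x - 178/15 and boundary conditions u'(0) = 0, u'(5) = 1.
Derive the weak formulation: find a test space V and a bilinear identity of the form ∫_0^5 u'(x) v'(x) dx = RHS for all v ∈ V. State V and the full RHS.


V = H^1(0, 5) (v unrestricted at boundary; u is determined up to an additive constant); weak form: ∫_0^5 u'v' dx = ∫_0^5 (2*x^2 - 2*x - 178/15) v dx + v(5) for all v ∈ V.

Multiply both sides by a test function v and integrate from 0 to 5:
  ∫_0^5 −u''(x) v(x) dx = ∫_0^5 f(x) v(x) dx.
Integrate the LHS by parts once:
  ∫_0^5 −u'' v dx = −[u'(x) v(x)]_0^5 + ∫_0^5 u'(x) v'(x) dx.
Thus ∫_0^5 u'(x) v'(x) dx = ∫_0^5 f(x) v(x) dx + [u'(x) v(x)]_0^5.
Choose V so that boundary terms are either known or forced to vanish.
u has inhomogeneous Neumann u'(0) = 0, u'(5) = 1. [u' v]_0^5 = (1)·v(5) − (0)·v(0) = v(5). Take V = H^1(0, 5); boundary term becomes part of RHS.
Weak formulation: find u (satisfying any essential BC) such that ∫_0^5 u'(x) v'(x) dx = ∫_0^5 f v dx + v(5) for all v ∈ V (Neumann data are natural BCs: they enter the RHS as boundary terms).
Substituting f(x) = 2*x^2 - 2*x - 178/15, the right-hand side is ∫_0^5 (2*x^2 - 2*x - 178/15) v dx + v(5).
Compatibility check (pure Neumann): taking v ≡ 1 ∈ V gives 0 = ∫_0^5 f dx + (1) − (0), i.e. ∫_0^5 f dx must equal u'(0) − u'(5) = -1. Indeed ∫_0^5 (2*x^2 - 2*x - 178/15) dx = -1, so the data are compatible. The solution is then unique only up to an additive constant (fix it e.g. by requiring ∫_0^5 u dx = 0).


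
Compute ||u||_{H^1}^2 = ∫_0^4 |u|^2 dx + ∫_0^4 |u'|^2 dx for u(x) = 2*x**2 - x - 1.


||u||_{H^1}^2 = 12008/15

The H^1 norm (squared) on an interval (0, L) is
  ||u||_{H^1}^2 = ∫_0^L u(x)^2 dx + ∫_0^L u'(x)^2 dx.
Compute u'(x) = 4*x - 1.
Then u(x)^2 = 4*x**4 - 4*x**3 - 3*x**2 + 2*x + 1 and u'(x)^2 = 16*x**2 - 8*x + 1.
Integrate each monomial from 0 to 4 using ∫_0^4 c·x^n dx = c·4^(n+1)/(n+1):
  ∫_0^4 u(x)^2 dx = ∫_0^4 (4*x^4 - 4*x^3 - 3*x^2 + 2*x + 1) dx. Term by term:
    ∫_0^4 4*x^4 dx = 4096/5;  ∫_0^4 -4*x^3 dx = -256;  ∫_0^4 -3*x^2 dx = -64;
    ∫_0^4 2*x dx = 16;  ∫_0^4 1 dx = 4.
  Sum: 4096/5 − 256 − 64 + 16 + 4 = 2596/5.
  ∫_0^4 u'(x)^2 dx = ∫_0^4 (16*x^2 - 8*x + 1) dx. Term by term:
    ∫_0^4 16*x^2 dx = 1024/3;  ∫_0^4 -8*x dx = -64;  ∫_0^4 1 dx = 4.
  Sum: 1024/3 − 64 + 4 = 844/3.
Adding: ||u||_{H^1}^2 = 2596/5 + 844/3 = 12008/15.


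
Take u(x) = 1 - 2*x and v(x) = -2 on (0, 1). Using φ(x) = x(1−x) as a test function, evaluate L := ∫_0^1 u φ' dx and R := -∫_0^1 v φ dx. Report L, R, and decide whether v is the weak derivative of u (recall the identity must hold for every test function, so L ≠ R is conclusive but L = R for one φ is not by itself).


LHS = 1/3, RHS = 1/3. Yes, v = u' weakly.

u(x) = 1 - 2*x, classical derivative u'(x) = -2.
φ(x) = x(1−x), so φ'(x) = 1 - 2*x.
Note φ(0) = φ(1) = 0, so the boundary term u·φ vanishes.
LHS = ∫_0^1 u(x) φ'(x) dx = ∫_0^1 (4*x^2 - 4*x + 1) dx. Term by term:
  ∫_0^1 4*x^2 dx = 4/3;  ∫_0^1 -4*x dx = -2;  ∫_0^1 1 dx = 1.
Sum: 4/3 − 2 + 1 = 1/3.
So LHS = 1/3.
∫_0^1 v(x) φ(x) dx = ∫_0^1 (2*x^2 - 2*x) dx. Term by term:
  ∫_0^1 2*x^2 dx = 2/3;  ∫_0^1 -2*x dx = -1.
Sum: 2/3 − 1 = -1/3.
So RHS = -∫_0^1 v(x) φ(x) dx = 1/3.
LHS = RHS, so the identity holds for this test φ.
Moreover u is smooth here and v(x) = u'(x) = -2 pointwise, so the identity holds for every test function. Hence v is the weak derivative of u.


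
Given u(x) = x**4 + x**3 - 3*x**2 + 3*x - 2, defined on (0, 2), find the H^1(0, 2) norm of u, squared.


||u||_{H^1}^2 = 123742/315

The H^1 norm (squared) on an interval (0, L) is
  ||u||_{H^1}^2 = ∫_0^L u(x)^2 dx + ∫_0^L u'(x)^2 dx.
Compute u'(x) = 4*x**3 + 3*x**2 - 6*x + 3.
Then u(x)^2 = x**8 + 2*x**7 - 5*x**6 + 11*x**4 - 22*x**3 + 21*x**2 - 12*x + 4 and u'(x)^2 = 16*x**6 + 24*x**5 - 39*x**4 - 12*x**3 + 54*x**2 - 36*x + 9.
Integrate each monomial from 0 to 2 using ∫_0^2 c·x^n dx = c·2^(n+1)/(n+1):
  ∫_0^2 u(x)^2 dx = ∫_0^2 (x^8 + 2*x^7 - 5*x^6 + 11*x^4 - 22*x^3 + 21*x^2 - 12*x + 4) dx. Term by term:
    ∫_0^2 x^8 dx = 512/9;  ∫_0^2 2*x^7 dx = 64;  ∫_0^2 -5*x^6 dx = -640/7;
    ∫_0^2 11*x^4 dx = 352/5;  ∫_0^2 -22*x^3 dx = -88;  ∫_0^2 21*x^2 dx = 56;
    ∫_0^2 -12*x dx = -24;  ∫_0^2 4 dx = 8.
  Sum: 512/9 + 64 − 640/7 + 352/5 − 88 + 56 − 24 + 8 = 16336/315.
  ∫_0^2 u'(x)^2 dx = ∫_0^2 (16*x^6 + 24*x^5 - 39*x^4 - 12*x^3 + 54*x^2 - 36*x + 9) dx. Term by term:
    ∫_0^2 16*x^6 dx = 2048/7;  ∫_0^2 24*x^5 dx = 256;  ∫_0^2 -39*x^4 dx = -1248/5;
    ∫_0^2 -12*x^3 dx = -48;  ∫_0^2 54*x^2 dx = 144;  ∫_0^2 -36*x dx = -72;
    ∫_0^2 9 dx = 18.
  Sum: 2048/7 + 256 − 1248/5 − 48 + 144 − 72 + 18 = 11934/35.
Adding: ||u||_{H^1}^2 = 16336/315 + 11934/35 = 123742/315.


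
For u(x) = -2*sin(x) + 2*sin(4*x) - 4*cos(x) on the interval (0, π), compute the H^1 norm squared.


||u||_{H^1(0,π)}^2 = -256/15 + 54*π

u'(x) = 4*sin(x) - 2*cos(x) + 8*cos(4*x).
Expand u² and (u')² and integrate term by term on (0, π), using: for integers n ≥ 1, ∫_0^π sin²(nx) dx = ∫_0^π cos²(nx) dx = π/2; for n ≠ n', ∫_0^π sin(nx)sin(n'x) dx = ∫_0^π cos(nx)cos(n'x) dx = 0; and by product-to-sum, ∫_0^π sin(nx)cos(n'x) dx = ½∫_0^π [sin((n+n')x) + sin((n−n')x)] dx, which is 0 when n+n' is even and 2n/(n²−n'²) when n+n' is odd (it need not vanish on (0, π)).
  u² squared terms: (-4)²·∫cos(x)² dx = 16·π/2 = 8*π;  (-2)²·∫sin(x)² dx = 4·π/2 = 2*π;  (2)²·∫sin(4x)² dx = 4·π/2 = 2*π.
  u² cross terms: 2·(-4)·(-2)·∫cos(x)·sin(x) dx = 16·(0) = 0;  2·(-4)·(2)·∫cos(x)·sin(4x) dx = -16·(8/15) = -128/15;  2·(-2)·(2)·∫sin(x)·sin(4x) dx = -8·(0) = 0.
  So ∫_0^π u² dx = 8*π + 2*π + 2*π + 0 − 128/15 + 0 = -128/15 + 12*π.
  (u')² squared terms: (-2)²·∫cos(x)² dx = 4·π/2 = 2*π;  (4)²·∫sin(x)² dx = 16·π/2 = 8*π;  (8)²·∫cos(4x)² dx = 64·π/2 = 32*π.
  (u')² cross terms: 2·(-2)·(4)·∫cos(x)·sin(x) dx = -16·(0) = 0;  2·(-2)·(8)·∫cos(x)·cos(4x) dx = -32·(0) = 0;  2·(4)·(8)·∫sin(x)·cos(4x) dx = 64·(-2/15) = -128/15.
  So ∫_0^π (u')² dx = 2*π + 8*π + 32*π + 0 + 0 − 128/15 = -128/15 + 42*π.
||u||_{H^1}^2 = (-128/15 + 12*π) + (-128/15 + 42*π) = -256/15 + 54*π.


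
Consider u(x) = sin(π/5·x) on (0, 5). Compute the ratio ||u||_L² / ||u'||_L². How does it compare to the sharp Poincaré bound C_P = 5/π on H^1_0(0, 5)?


||u||_L² / ||u'||_L² = 5/π = C_P.

u(x) = sin(π/5·x), so u'(x) = π*cos(π*x/5)/5.
Writing u(x) = A·sin(kπx/L) with A = 1 and k = 1, use ∫_0^L sin²(kπx/L) dx = L/2 and ∫_0^L cos²(kπx/L) dx = L/2.
u² = 1·sin²(π/5·x) and (u')² = π^2/25·cos²(π/5·x), and each of sin², cos² integrates to L/2 = 5/2 over (0, 5).
∫_0^5 u² dx = 5/2, so ||u||_L² = sqrt(10)/2.
∫_0^5 (u')² dx = π^2/10, so ||u'||_L² = sqrt(10)*π/10.
Ratio ||u||_L² / ||u'||_L² = 5/π.
Sharp Poincaré constant on H^1_0(0, 5) is C_P = L/π = 5/π, achieved by sin(π/5·x).
This is the k = 1 eigenfunction (up to amplitude), so the ratio equals the sharp Poincaré constant exactly.


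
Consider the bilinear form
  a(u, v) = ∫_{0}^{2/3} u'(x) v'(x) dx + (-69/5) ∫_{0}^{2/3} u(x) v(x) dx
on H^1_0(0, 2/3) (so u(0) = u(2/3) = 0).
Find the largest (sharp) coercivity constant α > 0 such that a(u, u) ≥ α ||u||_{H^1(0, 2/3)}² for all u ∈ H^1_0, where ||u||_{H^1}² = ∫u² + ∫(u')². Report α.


α = 3*(-92 + 15*π^2)/(5*(4 + 9*π^2))

Coercivity of a(·,·) on H^1_0(0, 2/3) means a(u, u) ≥ α ||u||_{H^1}² for every u ∈ H^1_0.
The interval has length L = 2/3, and Poincaré/coercivity depend only on L. Here a(u, u) = ∫(u')² + (-69/5)·∫u².
Here c = -69/5 < 0 with |c| < (π/L)² = 9*π^2/4, so coercivity still holds. The condition a(u,u) ≥ α||u||_{H^1}² reads (1−α)∫(u')² ≥ (α−c)∫u². Any admissible α is ≤ 1 (rapidly oscillating u have ∫u²/∫(u')² → 0), and α = 1 would force 0 ≥ (1−c)∫u², impossible since c < 1; so 1−α > 0. By the sharp Poincaré inequality on H^1_0 of an interval of length L, ∫(u')² ≥ (π/L)²∫u² with equality for the first sine mode sin(π(x−x₀)/L) (x₀ the left endpoint), so the inequality holds for all u iff (1−α)(π/L)² ≥ α − c, i.e. α ≤ ((π/L)² + c)/((π/L)² + 1) = (1 + c(L/π)²)/(1 + (L/π)²). (Direct route, valid since c ≤ 0: Poincaré gives c∫u² ≥ c(L/π)²∫(u')², so a(u,u) ≥ (1 + c(L/π)²)∫(u')², while ||u||_{H^1}² ≤ (1 + (L/π)²)∫(u')²; dividing yields the same α.) With (π/L)² = 9*π^2/4 and c = -69/5, the largest admissible constant is α = ((π/L)² + c)/((π/L)² + 1).
Simplifying, α = 3*(-92 + 15*π^2)/(5*(4 + 9*π^2)).


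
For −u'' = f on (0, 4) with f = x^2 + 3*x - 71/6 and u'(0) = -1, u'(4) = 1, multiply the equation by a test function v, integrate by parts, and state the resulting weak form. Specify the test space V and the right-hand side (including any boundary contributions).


V = H^1(0, 4) (v unrestricted at boundary; u is determined up to an additive constant); weak form: ∫_0^4 u'v' dx = ∫_0^4 (x^2 + 3*x - 71/6) v dx + v(4) + v(0) for all v ∈ V.

Multiply both sides by a test function v and integrate from 0 to 4:
  ∫_0^4 −u''(x) v(x) dx = ∫_0^4 f(x) v(x) dx.
Integrate the LHS by parts once:
  ∫_0^4 −u'' v dx = −[u'(x) v(x)]_0^4 + ∫_0^4 u'(x) v'(x) dx.
Thus ∫_0^4 u'(x) v'(x) dx = ∫_0^4 f(x) v(x) dx + [u'(x) v(x)]_0^4.
Choose V so that boundary terms are either known or forced to vanish.
u has inhomogeneous Neumann u'(0) = -1, u'(4) = 1. [u' v]_0^4 = (1)·v(4) − (-1)·v(0) = v(4) + v(0). Take V = H^1(0, 4); boundary term becomes part of RHS.
Weak formulation: find u (satisfying any essential BC) such that ∫_0^4 u'(x) v'(x) dx = ∫_0^4 f v dx + v(4) + v(0) for all v ∈ V (Neumann data are natural BCs: they enter the RHS as boundary terms).
Substituting f(x) = x^2 + 3*x - 71/6, the right-hand side is ∫_0^4 (x^2 + 3*x - 71/6) v dx + v(4) + v(0).
Compatibility check (pure Neumann): taking v ≡ 1 ∈ V gives 0 = ∫_0^4 f dx + (1) − (-1), i.e. ∫_0^4 f dx must equal u'(0) − u'(4) = -2. Indeed ∫_0^4 (x^2 + 3*x - 71/6) dx = -2, so the data are compatible. The solution is then unique only up to an additive constant (fix it e.g. by requiring ∫_0^4 u dx = 0).


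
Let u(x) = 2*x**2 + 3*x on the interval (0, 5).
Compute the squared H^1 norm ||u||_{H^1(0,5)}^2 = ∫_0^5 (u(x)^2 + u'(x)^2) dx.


||u||_{H^1}^2 = 17285/3

The H^1 norm (squared) on an interval (0, L) is
  ||u||_{H^1}^2 = ∫_0^L u(x)^2 dx + ∫_0^L u'(x)^2 dx.
Compute u'(x) = 4*x + 3.
Then u(x)^2 = 4*x**4 + 12*x**3 + 9*x**2 and u'(x)^2 = 16*x**2 + 24*x + 9.
Integrate each monomial from 0 to 5 using ∫_0^5 c·x^n dx = c·5^(n+1)/(n+1):
  ∫_0^5 u(x)^2 dx = ∫_0^5 (4*x^4 + 12*x^3 + 9*x^2) dx. Term by term:
    ∫_0^5 4*x^4 dx = 2500;  ∫_0^5 12*x^3 dx = 1875;  ∫_0^5 9*x^2 dx = 375.
  Sum: 2500 + 1875 + 375 = 4750.
  ∫_0^5 u'(x)^2 dx = ∫_0^5 (16*x^2 + 24*x + 9) dx. Term by term:
    ∫_0^5 16*x^2 dx = 2000/3;  ∫_0^5 24*x dx = 300;  ∫_0^5 9 dx = 45.
  Sum: 2000/3 + 300 + 45 = 3035/3.
Adding: ||u||_{H^1}^2 = 4750 + 3035/3 = 17285/3.


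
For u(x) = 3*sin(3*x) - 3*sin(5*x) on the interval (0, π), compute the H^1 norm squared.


||u||_{H^1(0,π)}^2 = 162*π

u'(x) = 9*cos(3*x) - 15*cos(5*x).
Expand u² and (u')² and integrate term by term on (0, π), using: for integers n ≥ 1, ∫_0^π sin²(nx) dx = ∫_0^π cos²(nx) dx = π/2; for n ≠ n', ∫_0^π sin(nx)sin(n'x) dx = ∫_0^π cos(nx)cos(n'x) dx = 0; and by product-to-sum, ∫_0^π sin(nx)cos(n'x) dx = ½∫_0^π [sin((n+n')x) + sin((n−n')x)] dx, which is 0 when n+n' is even and 2n/(n²−n'²) when n+n' is odd (it need not vanish on (0, π)).
  u² squared terms: (-3)²·∫sin(5x)² dx = 9·π/2 = 9*π/2;  (3)²·∫sin(3x)² dx = 9·π/2 = 9*π/2.
  u² cross terms: 2·(-3)·(3)·∫sin(5x)·sin(3x) dx = -18·(0) = 0.
  So ∫_0^π u² dx = 9*π/2 + 9*π/2 + 0 = 9*π.
  (u')² squared terms: (-15)²·∫cos(5x)² dx = 225·π/2 = 225*π/2;  (9)²·∫cos(3x)² dx = 81·π/2 = 81*π/2.
  (u')² cross terms: 2·(-15)·(9)·∫cos(5x)·cos(3x) dx = -270·(0) = 0.
  So ∫_0^π (u')² dx = 225*π/2 + 81*π/2 + 0 = 153*π.
||u||_{H^1}^2 = (9*π) + (153*π) = 162*π.


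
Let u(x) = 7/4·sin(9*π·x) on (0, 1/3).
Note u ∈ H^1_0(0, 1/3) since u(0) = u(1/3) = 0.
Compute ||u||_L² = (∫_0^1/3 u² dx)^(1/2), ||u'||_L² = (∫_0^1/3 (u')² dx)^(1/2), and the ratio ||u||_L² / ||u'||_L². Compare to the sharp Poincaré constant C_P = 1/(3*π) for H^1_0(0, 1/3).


||u||_L² / ||u'||_L² = 1/(9*π) < C_P = 1/(3*π).

u(x) = 7/4·sin(9*π·x), so u'(x) = 63*π*cos(9*π*x)/4.
Writing u(x) = A·sin(kπx/L) with A = 7/4 and k = 3, use ∫_0^L sin²(kπx/L) dx = L/2 and ∫_0^L cos²(kπx/L) dx = L/2.
u² = 49/16·sin²(9*π·x) and (u')² = 3969*π^2/16·cos²(9*π·x), and each of sin², cos² integrates to L/2 = 1/6 over (0, 1/3).
∫_0^1/3 u² dx = 49/96, so ||u||_L² = 7*sqrt(6)/24.
∫_0^1/3 (u')² dx = 1323*π^2/32, so ||u'||_L² = 21*sqrt(6)*π/8.
Ratio ||u||_L² / ||u'||_L² = 1/(9*π).
Sharp Poincaré constant on H^1_0(0, 1/3) is C_P = L/π = 1/(3*π), achieved by sin(3*π·x).
This is the k = 3 harmonic; the ratio L/(kπ) is strictly less than C_P = L/π, consistent with the sharp inequality ||u||_L² ≤ C_P ||u'||_L².


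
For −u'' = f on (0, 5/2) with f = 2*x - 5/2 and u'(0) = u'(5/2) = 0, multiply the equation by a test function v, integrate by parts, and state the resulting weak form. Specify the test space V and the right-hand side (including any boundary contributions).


V = H^1(0, 5/2) (no boundary constraint on v; u is determined up to an additive constant); weak form: ∫_0^5/2 u'v' dx = ∫_0^5/2 (2*x - 5/2) v dx for all v ∈ V.

Multiply both sides by a test function v and integrate from 0 to 5/2:
  ∫_0^5/2 −u''(x) v(x) dx = ∫_0^5/2 f(x) v(x) dx.
Integrate the LHS by parts once:
  ∫_0^5/2 −u'' v dx = −[u'(x) v(x)]_0^5/2 + ∫_0^5/2 u'(x) v'(x) dx.
Thus ∫_0^5/2 u'(x) v'(x) dx = ∫_0^5/2 f(x) v(x) dx + [u'(x) v(x)]_0^5/2.
Choose V so that boundary terms are either known or forced to vanish.
u has homogeneous Neumann: u'(0) = u'(5/2) = 0. So [u' v]_0^5/2 = 0·v(5/2) − 0·v(0) = 0 for any v; take V = H^1(0, 5/2).
Weak formulation: find u (satisfying any essential BC) such that ∫_0^5/2 u'(x) v'(x) dx = ∫_0^5/2 f v dx for all v ∈ V (homogeneous Neumann, so boundary terms vanish).
Substituting f(x) = 2*x - 5/2, the right-hand side is ∫_0^5/2 (2*x - 5/2) v dx.
Compatibility check (pure Neumann): taking v ≡ 1 ∈ V gives 0 = ∫_0^5/2 f dx + (0) − (0), i.e. ∫_0^5/2 f dx must equal u'(0) − u'(5/2) = 0. Indeed ∫_0^5/2 (2*x - 5/2) dx = 0, so the data are compatible. The solution is then unique only up to an additive constant (fix it e.g. by requiring ∫_0^5/2 u dx = 0).


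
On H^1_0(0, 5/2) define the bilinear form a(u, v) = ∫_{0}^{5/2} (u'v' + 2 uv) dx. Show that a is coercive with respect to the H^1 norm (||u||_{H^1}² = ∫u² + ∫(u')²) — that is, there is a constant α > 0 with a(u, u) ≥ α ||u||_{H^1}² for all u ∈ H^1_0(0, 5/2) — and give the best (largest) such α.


α = 1

Coercivity of a(·,·) on H^1_0(0, 5/2) means a(u, u) ≥ α ||u||_{H^1}² for every u ∈ H^1_0.
The interval has length L = 5/2, and Poincaré/coercivity depend only on L. Here a(u, u) = ∫(u')² + (2)·∫u².
Here c = 2 ≥ 1, so a(u,u) = ∫(u')² + c∫u² ≥ ∫(u')² + ∫u² = ||u||_{H^1}², i.e. α = 1 works. No larger α is possible: a(u,u) ≥ α||u||_{H^1}² means (1−α)∫(u')² ≥ (α−c)∫u², and for the modes u_n = sin(nπ(x−x₀)/L) (x₀ the left endpoint) one has ∫u_n²/∫(u_n')² = (L/(nπ))² → 0, so a(u_n,u_n)/||u_n||_{H^1}² → 1. Hence the optimal constant is α = 1.
Therefore α = 1.


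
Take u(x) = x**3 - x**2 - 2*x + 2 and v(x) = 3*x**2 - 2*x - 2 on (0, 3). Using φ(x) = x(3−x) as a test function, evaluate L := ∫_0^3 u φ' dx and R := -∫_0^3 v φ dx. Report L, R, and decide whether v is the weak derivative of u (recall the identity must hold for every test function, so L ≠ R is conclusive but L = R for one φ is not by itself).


LHS = -279/20, RHS = -279/20. Yes, v = u' weakly.

u(x) = x**3 - x**2 - 2*x + 2, classical derivative u'(x) = 3*x**2 - 2*x - 2.
φ(x) = x(3−x), so φ'(x) = 3 - 2*x.
Note φ(0) = φ(3) = 0, so the boundary term u·φ vanishes.
LHS = ∫_0^3 u(x) φ'(x) dx = ∫_0^3 (-2*x^4 + 5*x^3 + x^2 - 10*x + 6) dx. Term by term:
  ∫_0^3 -2*x^4 dx = -486/5;  ∫_0^3 5*x^3 dx = 405/4;  ∫_0^3 x^2 dx = 9;
  ∫_0^3 -10*x dx = -45;  ∫_0^3 6 dx = 18.
Sum: -486/5 + 405/4 + 9 − 45 + 18 = -279/20.
So LHS = -279/20.
∫_0^3 v(x) φ(x) dx = ∫_0^3 (-3*x^4 + 11*x^3 - 4*x^2 - 6*x) dx. Term by term:
  ∫_0^3 -3*x^4 dx = -729/5;  ∫_0^3 11*x^3 dx = 891/4;  ∫_0^3 -4*x^2 dx = -36;
  ∫_0^3 -6*x dx = -27.
Sum: -729/5 + 891/4 − 36 − 27 = 279/20.
So RHS = -∫_0^3 v(x) φ(x) dx = -279/20.
LHS = RHS, so the identity holds for this test φ.
Moreover u is smooth here and v(x) = u'(x) = 3*x**2 - 2*x - 2 pointwise, so the identity holds for every test function. Hence v is the weak derivative of u.


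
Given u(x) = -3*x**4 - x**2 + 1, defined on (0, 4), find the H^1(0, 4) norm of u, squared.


||u||_{H^1}^2 = 65318692/105

The H^1 norm (squared) on an interval (0, L) is
  ||u||_{H^1}^2 = ∫_0^L u(x)^2 dx + ∫_0^L u'(x)^2 dx.
Compute u'(x) = -12*x**3 - 2*x.
Then u(x)^2 = 9*x**8 + 6*x**6 - 5*x**4 - 2*x**2 + 1 and u'(x)^2 = 144*x**6 + 48*x**4 + 4*x**2.
Integrate each monomial from 0 to 4 using ∫_0^4 c·x^n dx = c·4^(n+1)/(n+1):
  ∫_0^4 u(x)^2 dx = ∫_0^4 (9*x^8 + 6*x^6 - 5*x^4 - 2*x^2 + 1) dx. Term by term:
    ∫_0^4 9*x^8 dx = 262144;  ∫_0^4 6*x^6 dx = 98304/7;  ∫_0^4 -5*x^4 dx = -1024;
    ∫_0^4 -2*x^2 dx = -128/3;  ∫_0^4 1 dx = 4.
  Sum: 262144 + 98304/7 − 1024 − 128/3 + 4 = 5777620/21.
  ∫_0^4 u'(x)^2 dx = ∫_0^4 (144*x^6 + 48*x^4 + 4*x^2) dx. Term by term:
    ∫_0^4 144*x^6 dx = 2359296/7;  ∫_0^4 48*x^4 dx = 49152/5;  ∫_0^4 4*x^2 dx = 256/3.
  Sum: 2359296/7 + 49152/5 + 256/3 = 36430592/105.
Adding: ||u||_{H^1}^2 = 5777620/21 + 36430592/105 = 65318692/105.


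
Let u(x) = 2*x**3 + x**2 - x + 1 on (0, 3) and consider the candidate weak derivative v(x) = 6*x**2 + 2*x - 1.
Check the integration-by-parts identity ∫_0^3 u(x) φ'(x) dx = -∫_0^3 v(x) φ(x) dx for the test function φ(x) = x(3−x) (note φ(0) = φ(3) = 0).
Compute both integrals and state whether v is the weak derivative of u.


LHS = -819/10, RHS = -819/10. Yes, v = u' weakly.

u(x) = 2*x**3 + x**2 - x + 1, classical derivative u'(x) = 6*x**2 + 2*x - 1.
φ(x) = x(3−x), so φ'(x) = 3 - 2*x.
Note φ(0) = φ(3) = 0, so the boundary term u·φ vanishes.
LHS = ∫_0^3 u(x) φ'(x) dx = ∫_0^3 (-4*x^4 + 4*x^3 + 5*x^2 - 5*x + 3) dx. Term by term:
  ∫_0^3 -4*x^4 dx = -972/5;  ∫_0^3 4*x^3 dx = 81;  ∫_0^3 5*x^2 dx = 45;
  ∫_0^3 -5*x dx = -45/2;  ∫_0^3 3 dx = 9.
Sum: -972/5 + 81 + 45 − 45/2 + 9 = -819/10.
So LHS = -819/10.
∫_0^3 v(x) φ(x) dx = ∫_0^3 (-6*x^4 + 16*x^3 + 7*x^2 - 3*x) dx. Term by term:
  ∫_0^3 -6*x^4 dx = -1458/5;  ∫_0^3 16*x^3 dx = 324;  ∫_0^3 7*x^2 dx = 63;
  ∫_0^3 -3*x dx = -27/2.
Sum: -1458/5 + 324 + 63 − 27/2 = 819/10.
So RHS = -∫_0^3 v(x) φ(x) dx = -819/10.
LHS = RHS, so the identity holds for this test φ.
Moreover u is smooth here and v(x) = u'(x) = 6*x**2 + 2*x - 1 pointwise, so the identity holds for every test function. Hence v is the weak derivative of u.


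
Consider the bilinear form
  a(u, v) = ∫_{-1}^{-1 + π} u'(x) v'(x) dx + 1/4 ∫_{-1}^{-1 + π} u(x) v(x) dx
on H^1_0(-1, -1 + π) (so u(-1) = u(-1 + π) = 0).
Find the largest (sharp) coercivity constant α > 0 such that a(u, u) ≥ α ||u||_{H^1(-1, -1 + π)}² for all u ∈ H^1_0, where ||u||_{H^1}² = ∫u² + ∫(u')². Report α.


α = 5/8

Coercivity of a(·,·) on H^1_0(-1, -1 + π) means a(u, u) ≥ α ||u||_{H^1}² for every u ∈ H^1_0.
The interval has length L = π, and Poincaré/coercivity depend only on L. Here a(u, u) = ∫(u')² + (1/4)·∫u².
Here 0 < c = 1/4 < 1. The condition a(u,u) ≥ α||u||_{H^1}² reads (1−α)∫(u')² ≥ (α−c)∫u². Any admissible α is ≤ 1 (rapidly oscillating u have ∫u²/∫(u')² → 0), and α = 1 would force 0 ≥ (1−c)∫u², impossible since c < 1; so 1−α > 0. By the sharp Poincaré inequality on H^1_0 of an interval of length L, ∫(u')² ≥ (π/L)²∫u² with equality for the first sine mode sin(π(x−x₀)/L) (x₀ the left endpoint), so the inequality holds for all u iff (1−α)(π/L)² ≥ α − c, i.e. α ≤ ((π/L)² + c)/((π/L)² + 1) = (1 + c(L/π)²)/(1 + (L/π)²). With (π/L)² = 1 and c = 1/4, the largest admissible constant is α = ((π/L)² + c)/((π/L)² + 1).
Simplifying, α = 5/8.


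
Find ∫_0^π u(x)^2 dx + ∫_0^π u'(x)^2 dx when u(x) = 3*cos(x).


||u||_{H^1(0,π)}^2 = 9*π

u'(x) = -3*sin(x).
Expand u² and (u')² and integrate term by term on (0, π), using: for integers n ≥ 1, ∫_0^π sin²(nx) dx = ∫_0^π cos²(nx) dx = π/2; for n ≠ n', ∫_0^π sin(nx)sin(n'x) dx = ∫_0^π cos(nx)cos(n'x) dx = 0; and by product-to-sum, ∫_0^π sin(nx)cos(n'x) dx = ½∫_0^π [sin((n+n')x) + sin((n−n')x)] dx, which is 0 when n+n' is even and 2n/(n²−n'²) when n+n' is odd (it need not vanish on (0, π)).
  u² squared terms: (3)²·∫cos(x)² dx = 9·π/2 = 9*π/2.
  So ∫_0^π u² dx = 9*π/2.
  (u')² squared terms: (-3)²·∫sin(x)² dx = 9·π/2 = 9*π/2.
  So ∫_0^π (u')² dx = 9*π/2.
||u||_{H^1}^2 = (9*π/2) + (9*π/2) = 9*π.


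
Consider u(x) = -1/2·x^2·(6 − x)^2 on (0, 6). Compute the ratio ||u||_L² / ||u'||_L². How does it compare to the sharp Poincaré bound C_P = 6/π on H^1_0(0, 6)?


||u||_L² / ||u'||_L² = sqrt(3) < C_P = 6/π.

u(x) = -1/2·x^2·(6 − x)^2, so u'(x) = x*(x*(6 - x) - (x - 6)^2).
u(x) = -1/2·x^2·(6 − x)^2 vanishes at x = 0 and x = 6, so u ∈ H^1_0(0, 6). Differentiate via the product rule and integrate the resulting polynomials term by term.
  ∫_0^6 u² dx = ∫_0^6 (x^8/4 - 6*x^7 + 54*x^6 - 216*x^5 + 324*x^4) dx. Term by term:
    ∫_0^6 x^8/4 dx = 279936;  ∫_0^6 -6*x^7 dx = -1259712;  ∫_0^6 54*x^6 dx = 15116544/7;
    ∫_0^6 -216*x^5 dx = -1679616;  ∫_0^6 324*x^4 dx = 2519424/5.
  Sum: 279936 − 1259712 + 15116544/7 − 1679616 + 2519424/5 = 139968/35.
  ∫_0^6 (u')² dx = ∫_0^6 (4*x^6 - 72*x^5 + 468*x^4 - 1296*x^3 + 1296*x^2) dx. Term by term:
    ∫_0^6 4*x^6 dx = 1119744/7;  ∫_0^6 -72*x^5 dx = -559872;  ∫_0^6 468*x^4 dx = 3639168/5;
    ∫_0^6 -1296*x^3 dx = -419904;  ∫_0^6 1296*x^2 dx = 93312.
  Sum: 1119744/7 − 559872 + 3639168/5 − 419904 + 93312 = 46656/35.
∫_0^6 u² dx = 139968/35, so ||u||_L² = 216*sqrt(105)/35.
∫_0^6 (u')² dx = 46656/35, so ||u'||_L² = 216*sqrt(35)/35.
Ratio ||u||_L² / ||u'||_L² = sqrt(3).
Sharp Poincaré constant on H^1_0(0, 6) is C_P = L/π = 6/π, achieved by sin(π/6·x).
A polynomial bump cannot attain the sharp Poincaré constant (only the first sine eigenfunction does), so the ratio is strictly less than C_P, consistent with ||u||_L² ≤ C_P ||u'||_L².


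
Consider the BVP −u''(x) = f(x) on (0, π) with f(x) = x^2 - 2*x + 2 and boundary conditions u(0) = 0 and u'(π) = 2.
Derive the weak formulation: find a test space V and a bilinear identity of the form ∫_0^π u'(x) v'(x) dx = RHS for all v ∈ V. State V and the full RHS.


V = {v ∈ H^1(0, π) : v(0) = 0} (test functions vanish at x = 0 where u is specified); weak form: ∫_0^π u'v' dx = ∫_0^π (x^2 - 2*x + 2) v dx + 2·v(π) for all v ∈ V.

Multiply both sides by a test function v and integrate from 0 to π:
  ∫_0^π −u''(x) v(x) dx = ∫_0^π f(x) v(x) dx.
Integrate the LHS by parts once:
  ∫_0^π −u'' v dx = −[u'(x) v(x)]_0^π + ∫_0^π u'(x) v'(x) dx.
Thus ∫_0^π u'(x) v'(x) dx = ∫_0^π f(x) v(x) dx + [u'(x) v(x)]_0^π.
Choose V so that boundary terms are either known or forced to vanish.
Mixed BC: u(0) = 0 (Dirichlet) and u'(π) = 2 (Neumann). Define V = {v ∈ H^1(0, π) : v(0) = 0}. Then [u' v]_0^π = u'(π)·v(π) − u'(0)·0 = 2·v(π).
Weak formulation: find u (satisfying any essential BC) such that ∫_0^π u'(x) v'(x) dx = ∫_0^π f v dx + 2·v(π) for all v ∈ V (Dirichlet at 0 absorbed into V; Neumann datum at x = π contributes the boundary term).
Substituting f(x) = x^2 - 2*x + 2, the right-hand side is ∫_0^π (x^2 - 2*x + 2) v dx + 2·v(π).


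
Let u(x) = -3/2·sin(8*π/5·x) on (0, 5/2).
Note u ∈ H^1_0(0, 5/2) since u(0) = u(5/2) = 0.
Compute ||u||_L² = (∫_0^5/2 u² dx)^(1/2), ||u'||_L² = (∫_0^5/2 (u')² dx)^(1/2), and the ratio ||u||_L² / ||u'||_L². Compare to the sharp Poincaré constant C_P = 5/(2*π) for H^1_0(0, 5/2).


||u||_L² / ||u'||_L² = 5/(8*π) < C_P = 5/(2*π).

u(x) = -3/2·sin(8*π/5·x), so u'(x) = -12*π*cos(8*π*x/5)/5.
Writing u(x) = A·sin(kπx/L) with A = -3/2 and k = 4, use ∫_0^L sin²(kπx/L) dx = L/2 and ∫_0^L cos²(kπx/L) dx = L/2.
u² = 9/4·sin²(8*π/5·x) and (u')² = 144*π^2/25·cos²(8*π/5·x), and each of sin², cos² integrates to L/2 = 5/4 over (0, 5/2).
∫_0^5/2 u² dx = 45/16, so ||u||_L² = 3*sqrt(5)/4.
∫_0^5/2 (u')² dx = 36*π^2/5, so ||u'||_L² = 6*sqrt(5)*π/5.
Ratio ||u||_L² / ||u'||_L² = 5/(8*π).
Sharp Poincaré constant on H^1_0(0, 5/2) is C_P = L/π = 5/(2*π), achieved by sin(2*π/5·x).
This is the k = 4 harmonic; the ratio L/(kπ) is strictly less than C_P = L/π, consistent with the sharp inequality ||u||_L² ≤ C_P ||u'||_L².


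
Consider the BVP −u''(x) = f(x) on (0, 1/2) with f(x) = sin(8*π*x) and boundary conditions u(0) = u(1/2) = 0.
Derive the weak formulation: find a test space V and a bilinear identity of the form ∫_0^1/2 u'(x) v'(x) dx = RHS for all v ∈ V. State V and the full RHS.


V = H^1_0(0, 1/2) (so v(0) = v(1/2) = 0); weak form: ∫_0^1/2 u'v' dx = ∫_0^1/2 (sin(8*π*x)) v dx for all v ∈ V.

Multiply both sides by a test function v and integrate from 0 to 1/2:
  ∫_0^1/2 −u''(x) v(x) dx = ∫_0^1/2 f(x) v(x) dx.
Integrate the LHS by parts once:
  ∫_0^1/2 −u'' v dx = −[u'(x) v(x)]_0^1/2 + ∫_0^1/2 u'(x) v'(x) dx.
Thus ∫_0^1/2 u'(x) v'(x) dx = ∫_0^1/2 f(x) v(x) dx + [u'(x) v(x)]_0^1/2.
Choose V so that boundary terms are either known or forced to vanish.
u is Dirichlet: u(0) = u(1/2) = 0. Let V = H^1_0(0, 1/2); then v(0) = v(1/2) = 0, and [u' v]_0^1/2 = 0.
Weak formulation: find u (satisfying any essential BC) such that ∫_0^1/2 u'(x) v'(x) dx = ∫_0^1/2 f v dx for all v ∈ V.
Substituting f(x) = sin(8*π*x), the right-hand side is ∫_0^1/2 (sin(8*π*x)) v dx.


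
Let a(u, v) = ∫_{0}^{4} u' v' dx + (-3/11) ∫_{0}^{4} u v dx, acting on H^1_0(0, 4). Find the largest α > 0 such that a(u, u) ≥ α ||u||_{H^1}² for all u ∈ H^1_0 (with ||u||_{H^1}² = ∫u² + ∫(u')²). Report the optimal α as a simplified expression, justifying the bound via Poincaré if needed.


α = (-48/11 + π^2)/(π^2 + 16)

Coercivity of a(·,·) on H^1_0(0, 4) means a(u, u) ≥ α ||u||_{H^1}² for every u ∈ H^1_0.
The interval has length L = 4, and Poincaré/coercivity depend only on L. Here a(u, u) = ∫(u')² + (-3/11)·∫u².
Here c = -3/11 < 0 with |c| < (π/L)² = π^2/16, so coercivity still holds. The condition a(u,u) ≥ α||u||_{H^1}² reads (1−α)∫(u')² ≥ (α−c)∫u². Any admissible α is ≤ 1 (rapidly oscillating u have ∫u²/∫(u')² → 0), and α = 1 would force 0 ≥ (1−c)∫u², impossible since c < 1; so 1−α > 0. By the sharp Poincaré inequality on H^1_0 of an interval of length L, ∫(u')² ≥ (π/L)²∫u² with equality for the first sine mode sin(π(x−x₀)/L) (x₀ the left endpoint), so the inequality holds for all u iff (1−α)(π/L)² ≥ α − c, i.e. α ≤ ((π/L)² + c)/((π/L)² + 1) = (1 + c(L/π)²)/(1 + (L/π)²). (Direct route, valid since c ≤ 0: Poincaré gives c∫u² ≥ c(L/π)²∫(u')², so a(u,u) ≥ (1 + c(L/π)²)∫(u')², while ||u||_{H^1}² ≤ (1 + (L/π)²)∫(u')²; dividing yields the same α.) With (π/L)² = π^2/16 and c = -3/11, the largest admissible constant is α = ((π/L)² + c)/((π/L)² + 1).
Simplifying, α = (-48/11 + π^2)/(π^2 + 16).


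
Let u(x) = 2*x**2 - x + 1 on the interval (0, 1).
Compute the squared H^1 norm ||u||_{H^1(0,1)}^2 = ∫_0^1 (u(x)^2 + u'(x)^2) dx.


||u||_{H^1}^2 = 19/5

The H^1 norm (squared) on an interval (0, L) is
  ||u||_{H^1}^2 = ∫_0^L u(x)^2 dx + ∫_0^L u'(x)^2 dx.
Compute u'(x) = 4*x - 1.
Then u(x)^2 = 4*x**4 - 4*x**3 + 5*x**2 - 2*x + 1 and u'(x)^2 = 16*x**2 - 8*x + 1.
Integrate each monomial from 0 to 1 using ∫_0^1 c·x^n dx = c·1^(n+1)/(n+1):
  ∫_0^1 u(x)^2 dx = ∫_0^1 (4*x^4 - 4*x^3 + 5*x^2 - 2*x + 1) dx. Term by term:
    ∫_0^1 4*x^4 dx = 4/5;  ∫_0^1 -4*x^3 dx = -1;  ∫_0^1 5*x^2 dx = 5/3;
    ∫_0^1 -2*x dx = -1;  ∫_0^1 1 dx = 1.
  Sum: 4/5 − 1 + 5/3 − 1 + 1 = 22/15.
  ∫_0^1 u'(x)^2 dx = ∫_0^1 (16*x^2 - 8*x + 1) dx. Term by term:
    ∫_0^1 16*x^2 dx = 16/3;  ∫_0^1 -8*x dx = -4;  ∫_0^1 1 dx = 1.
  Sum: 16/3 − 4 + 1 = 7/3.
Adding: ||u||_{H^1}^2 = 22/15 + 7/3 = 19/5.


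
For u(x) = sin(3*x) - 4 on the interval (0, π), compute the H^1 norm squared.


||u||_{H^1(0,π)}^2 = -16/3 + 21*π

u'(x) = 3*cos(3*x).
Expand u² and (u')² and integrate term by term on (0, π), using: for integers n ≥ 1, ∫_0^π sin²(nx) dx = ∫_0^π cos²(nx) dx = π/2; for n ≠ n', ∫_0^π sin(nx)sin(n'x) dx = ∫_0^π cos(nx)cos(n'x) dx = 0; and by product-to-sum, ∫_0^π sin(nx)cos(n'x) dx = ½∫_0^π [sin((n+n')x) + sin((n−n')x)] dx, which is 0 when n+n' is even and 2n/(n²−n'²) when n+n' is odd (it need not vanish on (0, π)). For the constant mode: ∫_0^π 1 dx = π, ∫_0^π cos(nx) dx = 0, ∫_0^π sin(nx) dx = (1−(−1)^n)/n.
  u² squared terms: (-4)²·∫1 dx = 16·π = 16*π;  (1)²·∫sin(3x)² dx = 1·π/2 = π/2.
  u² cross terms: 2·(-4)·(1)·∫1·sin(3x) dx = -8·(2/3) = -16/3.
  So ∫_0^π u² dx = 16*π + π/2 − 16/3 = -16/3 + 33*π/2.
  (u')² squared terms: (3)²·∫cos(3x)² dx = 9·π/2 = 9*π/2.
  So ∫_0^π (u')² dx = 9*π/2.
||u||_{H^1}^2 = (-16/3 + 33*π/2) + (9*π/2) = -16/3 + 21*π.


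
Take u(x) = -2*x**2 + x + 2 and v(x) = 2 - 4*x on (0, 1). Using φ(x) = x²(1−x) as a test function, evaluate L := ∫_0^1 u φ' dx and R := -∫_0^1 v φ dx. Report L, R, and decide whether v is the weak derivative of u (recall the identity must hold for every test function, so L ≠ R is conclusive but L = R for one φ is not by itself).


LHS = 7/60, RHS = 1/30. No, v is not the weak derivative of u.

u(x) = -2*x**2 + x + 2, classical derivative u'(x) = 1 - 4*x.
φ(x) = x²(1−x), so φ'(x) = x*(2 - 3*x).
Note φ(0) = φ(1) = 0, so the boundary term u·φ vanishes.
LHS = ∫_0^1 u(x) φ'(x) dx = ∫_0^1 (6*x^4 - 7*x^3 - 4*x^2 + 4*x) dx. Term by term:
  ∫_0^1 6*x^4 dx = 6/5;  ∫_0^1 -7*x^3 dx = -7/4;  ∫_0^1 -4*x^2 dx = -4/3;
  ∫_0^1 4*x dx = 2.
Sum: 6/5 − 7/4 − 4/3 + 2 = 7/60.
So LHS = 7/60.
∫_0^1 v(x) φ(x) dx = ∫_0^1 (4*x^4 - 6*x^3 + 2*x^2) dx. Term by term:
  ∫_0^1 4*x^4 dx = 4/5;  ∫_0^1 -6*x^3 dx = -3/2;  ∫_0^1 2*x^2 dx = 2/3.
Sum: 4/5 − 3/2 + 2/3 = -1/30.
So RHS = -∫_0^1 v(x) φ(x) dx = 1/30.
LHS − RHS = 1/12 ≠ 0, so the identity fails.
(For a valid weak derivative the identity must hold for EVERY test function, in particular this one. The failure shows v is NOT the weak derivative of u.)
Correct weak derivative would be u'(x) = 1 - 4*x.


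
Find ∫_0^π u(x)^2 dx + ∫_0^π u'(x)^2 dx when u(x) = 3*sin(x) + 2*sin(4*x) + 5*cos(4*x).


||u||_{H^1(0,π)}^2 = -68 + 511*π/2

u'(x) = -20*sin(4*x) + 3*cos(x) + 8*cos(4*x).
Expand u² and (u')² and integrate term by term on (0, π), using: for integers n ≥ 1, ∫_0^π sin²(nx) dx = ∫_0^π cos²(nx) dx = π/2; for n ≠ n', ∫_0^π sin(nx)sin(n'x) dx = ∫_0^π cos(nx)cos(n'x) dx = 0; and by product-to-sum, ∫_0^π sin(nx)cos(n'x) dx = ½∫_0^π [sin((n+n')x) + sin((n−n')x)] dx, which is 0 when n+n' is even and 2n/(n²−n'²) when n+n' is odd (it need not vanish on (0, π)).
  u² squared terms: (2)²·∫sin(4x)² dx = 4·π/2 = 2*π;  (3)²·∫sin(x)² dx = 9·π/2 = 9*π/2;  (5)²·∫cos(4x)² dx = 25·π/2 = 25*π/2.
  u² cross terms: 2·(2)·(3)·∫sin(4x)·sin(x) dx = 12·(0) = 0;  2·(2)·(5)·∫sin(4x)·cos(4x) dx = 20·(0) = 0;  2·(3)·(5)·∫sin(x)·cos(4x) dx = 30·(-2/15) = -4.
  So ∫_0^π u² dx = 2*π + 9*π/2 + 25*π/2 + 0 + 0 − 4 = -4 + 19*π.
  (u')² squared terms: (-20)²·∫sin(4x)² dx = 400·π/2 = 200*π;  (3)²·∫cos(x)² dx = 9·π/2 = 9*π/2;  (8)²·∫cos(4x)² dx = 64·π/2 = 32*π.
  (u')² cross terms: 2·(-20)·(3)·∫sin(4x)·cos(x) dx = -120·(8/15) = -64;  2·(-20)·(8)·∫sin(4x)·cos(4x) dx = -320·(0) = 0;  2·(3)·(8)·∫cos(x)·cos(4x) dx = 48·(0) = 0.
  So ∫_0^π (u')² dx = 200*π + 9*π/2 + 32*π − 64 + 0 + 0 = -64 + 473*π/2.
||u||_{H^1}^2 = (-4 + 19*π) + (-64 + 473*π/2) = -68 + 511*π/2.
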